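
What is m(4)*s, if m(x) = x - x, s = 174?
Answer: 0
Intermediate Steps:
m(x) = 0
m(4)*s = 0*174 = 0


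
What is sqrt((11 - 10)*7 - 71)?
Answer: 8*I ≈ 8.0*I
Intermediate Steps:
sqrt((11 - 10)*7 - 71) = sqrt(1*7 - 71) = sqrt(7 - 71) = sqrt(-64) = 8*I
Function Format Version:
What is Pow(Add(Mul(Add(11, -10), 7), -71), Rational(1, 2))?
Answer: Mul(8, I) ≈ Mul(8.0000, I)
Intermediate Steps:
Pow(Add(Mul(Add(11, -10), 7), -71), Rational(1, 2)) = Pow(Add(Mul(1, 7), -71), Rational(1, 2)) = Pow(Add(7, -71), Rational(1, 2)) = Pow(-64, Rational(1, 2)) = Mul(8, I)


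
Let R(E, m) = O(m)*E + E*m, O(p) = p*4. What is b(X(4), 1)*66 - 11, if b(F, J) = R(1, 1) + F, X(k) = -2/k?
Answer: 286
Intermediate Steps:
O(p) = 4*p
R(E, m) = 5*E*m (R(E, m) = (4*m)*E + E*m = 4*E*m + E*m = 5*E*m)
b(F, J) = 5 + F (b(F, J) = 5*1*1 + F = 5 + F)
b(X(4), 1)*66 - 11 = (5 - 2/4)*66 - 11 = (5 - 2*¼)*66 - 11 = (5 - ½)*66 - 11 = (9/2)*66 - 11 = 297 - 11 = 286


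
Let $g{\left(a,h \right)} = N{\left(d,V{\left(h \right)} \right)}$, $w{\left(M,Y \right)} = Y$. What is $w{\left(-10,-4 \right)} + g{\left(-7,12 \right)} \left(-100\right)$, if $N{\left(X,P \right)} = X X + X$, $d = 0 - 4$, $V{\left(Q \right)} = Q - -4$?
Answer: $-1204$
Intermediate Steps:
$V{\left(Q \right)} = 4 + Q$ ($V{\left(Q \right)} = Q + 4 = 4 + Q$)
$d = -4$ ($d = 0 - 4 = -4$)
$N{\left(X,P \right)} = X + X^{2}$ ($N{\left(X,P \right)} = X^{2} + X = X + X^{2}$)
$g{\left(a,h \right)} = 12$ ($g{\left(a,h \right)} = - 4 \left(1 - 4\right) = \left(-4\right) \left(-3\right) = 12$)
$w{\left(-10,-4 \right)} + g{\left(-7,12 \right)} \left(-100\right) = -4 + 12 \left(-100\right) = -4 - 1200 = -1204$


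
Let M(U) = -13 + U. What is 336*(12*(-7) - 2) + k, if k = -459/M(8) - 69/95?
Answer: -2736468/95 ≈ -28805.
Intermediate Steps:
k = 8652/95 (k = -459/(-13 + 8) - 69/95 = -459/(-5) - 69*1/95 = -459*(-⅕) - 69/95 = 459/5 - 69/95 = 8652/95 ≈ 91.074)
336*(12*(-7) - 2) + k = 336*(12*(-7) - 2) + 8652/95 = 336*(-84 - 2) + 8652/95 = 336*(-86) + 8652/95 = -28896 + 8652/95 = -2736468/95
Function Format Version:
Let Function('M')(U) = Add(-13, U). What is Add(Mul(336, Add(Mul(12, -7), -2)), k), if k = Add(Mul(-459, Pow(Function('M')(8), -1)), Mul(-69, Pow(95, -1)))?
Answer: Rational(-2736468, 95) ≈ -28805.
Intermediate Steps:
k = Rational(8652, 95) (k = Add(Mul(-459, Pow(Add(-13, 8), -1)), Mul(-69, Pow(95, -1))) = Add(Mul(-459, Pow(-5, -1)), Mul(-69, Rational(1, 95))) = Add(Mul(-459, Rational(-1, 5)), Rational(-69, 95)) = Add(Rational(459, 5), Rational(-69, 95)) = Rational(8652, 95) ≈ 91.074)
Add(Mul(336, Add(Mul(12, -7), -2)), k) = Add(Mul(336, Add(Mul(12, -7), -2)), Rational(8652, 95)) = Add(Mul(336, Add(-84, -2)), Rational(8652, 95)) = Add(Mul(336, -86), Rational(8652, 95)) = Add(-28896, Rational(8652, 95)) = Rational(-2736468, 95)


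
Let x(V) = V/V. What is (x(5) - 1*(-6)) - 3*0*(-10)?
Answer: 7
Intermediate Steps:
x(V) = 1
(x(5) - 1*(-6)) - 3*0*(-10) = (1 - 1*(-6)) - 3*0*(-10) = (1 + 6) + 0*(-10) = 7 + 0 = 7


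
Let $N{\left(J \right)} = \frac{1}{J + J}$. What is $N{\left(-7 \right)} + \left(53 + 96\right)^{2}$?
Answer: $\frac{310813}{14} \approx 22201.0$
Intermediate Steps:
$N{\left(J \right)} = \frac{1}{2 J}$
$N{\left(-7 \right)} + \left(53 + 96\right)^{2} = \frac{1}{2 \left(-7\right)} + \left(53 + 96\right)^{2} = \frac{1}{2} \left(- \frac{1}{7}\right) + 149^{2} = - \frac{1}{14} + 22201 = \frac{310813}{14}$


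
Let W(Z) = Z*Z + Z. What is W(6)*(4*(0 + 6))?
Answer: 1008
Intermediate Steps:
W(Z) = Z + Z**2 (W(Z) = Z**2 + Z = Z + Z**2)
W(6)*(4*(0 + 6)) = (6*(1 + 6))*(4*(0 + 6)) = (6*7)*(4*6) = 42*24 = 1008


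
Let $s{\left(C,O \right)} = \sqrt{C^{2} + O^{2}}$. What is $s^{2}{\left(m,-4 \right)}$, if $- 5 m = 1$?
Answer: $\frac{401}{25} \approx 16.04$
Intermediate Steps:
$m = - \frac{1}{5}$ ($m = \left(- \frac{1}{5}\right) 1 = - \frac{1}{5} \approx -0.2$)
$s^{2}{\left(m,-4 \right)} = \left(\sqrt{\left(- \frac{1}{5}\right)^{2} + \left(-4\right)^{2}}\right)^{2} = \left(\sqrt{\frac{1}{25} + 16}\right)^{2} = \left(\sqrt{\frac{401}{25}}\right)^{2} = \left(\frac{\sqrt{401}}{5}\right)^{2} = \frac{401}{25}$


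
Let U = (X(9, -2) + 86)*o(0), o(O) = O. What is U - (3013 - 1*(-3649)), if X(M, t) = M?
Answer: -6662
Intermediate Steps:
U = 0 (U = (9 + 86)*0 = 95*0 = 0)
U - (3013 - 1*(-3649)) = 0 - (3013 - 1*(-3649)) = 0 - (3013 + 3649) = 0 - 1*6662 = 0 - 6662 = -6662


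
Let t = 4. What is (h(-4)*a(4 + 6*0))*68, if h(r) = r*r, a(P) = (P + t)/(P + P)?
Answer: 1088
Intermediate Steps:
a(P) = (4 + P)/(2*P) (a(P) = (P + 4)/(P + P) = (4 + P)/((2*P)) = (4 + P)*(1/(2*P)) = (4 + P)/(2*P))
h(r) = r²
(h(-4)*a(4 + 6*0))*68 = ((-4)²*((4 + (4 + 6*0))/(2*(4 + 6*0))))*68 = (16*((4 + (4 + 0))/(2*(4 + 0))))*68 = (16*((½)*(4 + 4)/4))*68 = (16*((½)*(¼)*8))*68 = (16*1)*68 = 16*68 = 1088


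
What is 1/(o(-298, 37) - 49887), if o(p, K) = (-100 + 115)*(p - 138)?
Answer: -1/56427 ≈ -1.7722e-5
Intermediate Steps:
o(p, K) = -2070 + 15*p (o(p, K) = 15*(-138 + p) = -2070 + 15*p)
1/(o(-298, 37) - 49887) = 1/((-2070 + 15*(-298)) - 49887) = 1/((-2070 - 4470) - 49887) = 1/(-6540 - 49887) = 1/(-56427) = -1/56427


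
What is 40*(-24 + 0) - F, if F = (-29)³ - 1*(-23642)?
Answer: -213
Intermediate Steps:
F = -747 (F = -24389 + 23642 = -747)
40*(-24 + 0) - F = 40*(-24 + 0) - 1*(-747) = 40*(-24) + 747 = -960 + 747 = -213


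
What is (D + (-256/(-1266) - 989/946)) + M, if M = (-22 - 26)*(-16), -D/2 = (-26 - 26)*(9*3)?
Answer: 49787633/13926 ≈ 3575.2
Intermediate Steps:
D = 2808 (D = -2*(-26 - 26)*9*3 = -(-104)*27 = -2*(-1404) = 2808)
M = 768 (M = -48*(-16) = 768)
(D + (-256/(-1266) - 989/946)) + M = (2808 + (-256/(-1266) - 989/946)) + 768 = (2808 + (-256*(-1/1266) - 989*1/946)) + 768 = (2808 + (128/633 - 23/22)) + 768 = (2808 - 11743/13926) + 768 = 39092465/13926 + 768 = 49787633/13926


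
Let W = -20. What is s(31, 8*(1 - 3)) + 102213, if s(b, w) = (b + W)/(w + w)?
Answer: 3270805/32 ≈ 1.0221e+5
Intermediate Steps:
s(b, w) = (-20 + b)/(2*w) (s(b, w) = (b - 20)/(w + w) = (-20 + b)/((2*w)) = (-20 + b)*(1/(2*w)) = (-20 + b)/(2*w))
s(31, 8*(1 - 3)) + 102213 = (-20 + 31)/(2*((8*(1 - 3)))) + 102213 = (½)*11/(8*(-2)) + 102213 = (½)*11/(-16) + 102213 = (½)*(-1/16)*11 + 102213 = -11/32 + 102213 = 3270805/32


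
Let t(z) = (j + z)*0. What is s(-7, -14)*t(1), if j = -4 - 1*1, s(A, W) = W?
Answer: 0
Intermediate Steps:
j = -5 (j = -4 - 1 = -5)
t(z) = 0 (t(z) = (-5 + z)*0 = 0)
s(-7, -14)*t(1) = -14*0 = 0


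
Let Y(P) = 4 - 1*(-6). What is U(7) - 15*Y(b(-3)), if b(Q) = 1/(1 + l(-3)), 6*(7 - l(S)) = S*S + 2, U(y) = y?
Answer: -143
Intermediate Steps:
l(S) = 20/3 - S**2/6 (l(S) = 7 - (S*S + 2)/6 = 7 - (S**2 + 2)/6 = 7 - (2 + S**2)/6 = 7 + (-1/3 - S**2/6) = 20/3 - S**2/6)
b(Q) = 6/37 (b(Q) = 1/(1 + (20/3 - 1/6*(-3)**2)) = 1/(1 + (20/3 - 1/6*9)) = 1/(1 + (20/3 - 3/2)) = 1/(1 + 31/6) = 1/(37/6) = 6/37)
Y(P) = 10 (Y(P) = 4 + 6 = 10)
U(7) - 15*Y(b(-3)) = 7 - 15*10 = 7 - 150 = -143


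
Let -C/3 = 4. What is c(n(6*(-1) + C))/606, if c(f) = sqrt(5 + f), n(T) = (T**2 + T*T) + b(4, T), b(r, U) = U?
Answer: sqrt(635)/606 ≈ 0.041583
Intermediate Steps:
C = -12 (C = -3*4 = -12)
n(T) = T + 2*T**2 (n(T) = (T**2 + T*T) + T = (T**2 + T**2) + T = 2*T**2 + T = T + 2*T**2)
c(n(6*(-1) + C))/606 = sqrt(5 + (6*(-1) - 12)*(1 + 2*(6*(-1) - 12)))/606 = sqrt(5 + (-6 - 12)*(1 + 2*(-6 - 12)))/606 = sqrt(5 - 18*(1 + 2*(-18)))/606 = sqrt(5 - 18*(1 - 36))/606 = sqrt(5 - 18*(-35))/606 = sqrt(5 + 630)/606 = sqrt(635)/606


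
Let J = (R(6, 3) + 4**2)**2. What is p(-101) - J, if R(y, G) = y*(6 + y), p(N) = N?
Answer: -7845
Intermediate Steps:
J = 7744 (J = (6*(6 + 6) + 4**2)**2 = (6*12 + 16)**2 = (72 + 16)**2 = 88**2 = 7744)
p(-101) - J = -101 - 1*7744 = -101 - 7744 = -7845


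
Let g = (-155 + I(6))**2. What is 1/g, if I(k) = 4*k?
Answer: 1/17161 ≈ 5.8272e-5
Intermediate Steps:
g = 17161 (g = (-155 + 4*6)**2 = (-155 + 24)**2 = (-131)**2 = 17161)
1/g = 1/17161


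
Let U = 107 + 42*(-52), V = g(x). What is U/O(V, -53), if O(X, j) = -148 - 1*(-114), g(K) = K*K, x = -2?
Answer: 2077/34 ≈ 61.088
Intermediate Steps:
g(K) = K²
V = 4 (V = (-2)² = 4)
O(X, j) = -34 (O(X, j) = -148 + 114 = -34)
U = -2077 (U = 107 - 2184 = -2077)
U/O(V, -53) = -2077/(-34) = -2077*(-1/34) = 2077/34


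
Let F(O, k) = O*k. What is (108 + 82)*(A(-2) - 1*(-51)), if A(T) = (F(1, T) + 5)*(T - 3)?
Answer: 6840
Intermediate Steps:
A(T) = (-3 + T)*(5 + T) (A(T) = (1*T + 5)*(T - 3) = (T + 5)*(-3 + T) = (5 + T)*(-3 + T) = (-3 + T)*(5 + T))
(108 + 82)*(A(-2) - 1*(-51)) = (108 + 82)*((-15 + (-2)² + 2*(-2)) - 1*(-51)) = 190*((-15 + 4 - 4) + 51) = 190*(-15 + 51) = 190*36 = 6840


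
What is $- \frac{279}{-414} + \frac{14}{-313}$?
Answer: $\frac{9059}{14398} \approx 0.62918$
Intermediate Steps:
$- \frac{279}{-414} + \frac{14}{-313} = \left(-279\right) \left(- \frac{1}{414}\right) + 14 \left(- \frac{1}{313}\right) = \frac{31}{46} - \frac{14}{313} = \frac{9059}{14398}$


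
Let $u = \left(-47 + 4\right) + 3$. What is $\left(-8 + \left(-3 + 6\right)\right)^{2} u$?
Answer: $-1000$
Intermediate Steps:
$u = -40$ ($u = -43 + 3 = -40$)
$\left(-8 + \left(-3 + 6\right)\right)^{2} u = \left(-8 + \left(-3 + 6\right)\right)^{2} \left(-40\right) = \left(-8 + 3\right)^{2} \left(-40\right) = \left(-5\right)^{2} \left(-40\right) = 25 \left(-40\right) = -1000$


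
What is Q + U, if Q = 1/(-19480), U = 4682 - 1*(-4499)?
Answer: 178845879/19480 ≈ 9181.0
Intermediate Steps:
U = 9181 (U = 4682 + 4499 = 9181)
Q = -1/19480 ≈ -5.1335e-5
Q + U = -1/19480 + 9181 = 178845879/19480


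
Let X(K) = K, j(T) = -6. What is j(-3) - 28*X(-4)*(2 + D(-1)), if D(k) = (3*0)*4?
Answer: 218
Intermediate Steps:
D(k) = 0 (D(k) = 0*4 = 0)
j(-3) - 28*X(-4)*(2 + D(-1)) = -6 - (-112)*(2 + 0) = -6 - (-112)*2 = -6 - 28*(-8) = -6 + 224 = 218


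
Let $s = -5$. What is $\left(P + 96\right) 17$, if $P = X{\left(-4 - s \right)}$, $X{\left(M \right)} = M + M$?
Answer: $1666$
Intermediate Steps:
$X{\left(M \right)} = 2 M$
$P = 2$ ($P = 2 \left(-4 - -5\right) = 2 \left(-4 + 5\right) = 2 \cdot 1 = 2$)
$\left(P + 96\right) 17 = \left(2 + 96\right) 17 = 98 \cdot 17 = 1666$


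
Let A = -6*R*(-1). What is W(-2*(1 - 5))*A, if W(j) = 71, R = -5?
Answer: -2130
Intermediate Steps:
A = -30 (A = -6*(-5)*(-1) = 30*(-1) = -30)
W(-2*(1 - 5))*A = 71*(-30) = -2130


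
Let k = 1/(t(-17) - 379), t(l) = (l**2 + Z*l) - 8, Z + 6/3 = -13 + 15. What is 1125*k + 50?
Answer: 3775/98 ≈ 38.520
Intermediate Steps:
Z = 0 (Z = -2 + (-13 + 15) = -2 + 2 = 0)
t(l) = -8 + l**2 (t(l) = (l**2 + 0*l) - 8 = (l**2 + 0) - 8 = l**2 - 8 = -8 + l**2)
k = -1/98 (k = 1/((-8 + (-17)**2) - 379) = 1/((-8 + 289) - 379) = 1/(281 - 379) = 1/(-98) = -1/98 ≈ -0.010204)
1125*k + 50 = 1125*(-1/98) + 50 = -1125/98 + 50 = 3775/98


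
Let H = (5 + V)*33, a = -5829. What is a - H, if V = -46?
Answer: -4476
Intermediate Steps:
H = -1353 (H = (5 - 46)*33 = -41*33 = -1353)
a - H = -5829 - 1*(-1353) = -5829 + 1353 = -4476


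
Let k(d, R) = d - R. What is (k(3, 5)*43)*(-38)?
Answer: 3268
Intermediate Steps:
(k(3, 5)*43)*(-38) = ((3 - 1*5)*43)*(-38) = ((3 - 5)*43)*(-38) = -2*43*(-38) = -86*(-38) = 3268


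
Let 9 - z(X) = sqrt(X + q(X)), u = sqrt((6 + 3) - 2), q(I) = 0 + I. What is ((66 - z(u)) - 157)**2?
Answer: (100 - sqrt(2)*7**(1/4))**2 ≈ 9545.2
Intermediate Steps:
q(I) = I
u = sqrt(7) (u = sqrt(9 - 2) = sqrt(7) ≈ 2.6458)
z(X) = 9 - sqrt(2)*sqrt(X) (z(X) = 9 - sqrt(X + X) = 9 - sqrt(2*X) = 9 - sqrt(2)*sqrt(X))
((66 - z(u)) - 157)**2 = ((66 - (9 - sqrt(2)*sqrt(sqrt(7)))) - 157)**2 = ((66 - (9 - sqrt(2)*7**(1/4))) - 157)**2 = ((66 + (-9 + sqrt(2)*7**(1/4))) - 157)**2 = ((57 + sqrt(2)*7**(1/4)) - 157)**2 = (-100 + sqrt(2)*7**(1/4))**2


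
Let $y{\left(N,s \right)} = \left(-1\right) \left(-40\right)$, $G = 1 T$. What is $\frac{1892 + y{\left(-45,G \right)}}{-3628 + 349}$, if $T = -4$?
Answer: $- \frac{644}{1093} \approx -0.5892$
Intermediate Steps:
$G = -4$ ($G = 1 \left(-4\right) = -4$)
$y{\left(N,s \right)} = 40$
$\frac{1892 + y{\left(-45,G \right)}}{-3628 + 349} = \frac{1892 + 40}{-3628 + 349} = \frac{1932}{-3279} = 1932 \left(- \frac{1}{3279}\right) = - \frac{644}{1093}$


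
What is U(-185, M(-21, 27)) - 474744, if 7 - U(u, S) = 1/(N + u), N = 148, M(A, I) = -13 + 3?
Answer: -17565268/37 ≈ -4.7474e+5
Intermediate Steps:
M(A, I) = -10
U(u, S) = 7 - 1/(148 + u)
U(-185, M(-21, 27)) - 474744 = (1035 + 7*(-185))/(148 - 185) - 474744 = (1035 - 1295)/(-37) - 474744 = -1/37*(-260) - 474744 = 260/37 - 474744 = -17565268/37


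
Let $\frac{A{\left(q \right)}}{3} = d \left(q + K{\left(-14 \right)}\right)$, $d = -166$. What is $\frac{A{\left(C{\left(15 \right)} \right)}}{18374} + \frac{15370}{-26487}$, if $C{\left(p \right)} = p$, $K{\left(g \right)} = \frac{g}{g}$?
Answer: $- \frac{246728398}{243336069} \approx -1.0139$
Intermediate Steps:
$K{\left(g \right)} = 1$
$A{\left(q \right)} = -498 - 498 q$ ($A{\left(q \right)} = 3 \left(- 166 \left(q + 1\right)\right) = 3 \left(- 166 \left(1 + q\right)\right) = 3 \left(-166 - 166 q\right) = -498 - 498 q$)
$\frac{A{\left(C{\left(15 \right)} \right)}}{18374} + \frac{15370}{-26487} = \frac{-498 - 7470}{18374} + \frac{15370}{-26487} = \left(-498 - 7470\right) \frac{1}{18374} + 15370 \left(- \frac{1}{26487}\right) = \left(-7968\right) \frac{1}{18374} - \frac{15370}{26487} = - \frac{3984}{9187} - \frac{15370}{26487} = - \frac{246728398}{243336069}$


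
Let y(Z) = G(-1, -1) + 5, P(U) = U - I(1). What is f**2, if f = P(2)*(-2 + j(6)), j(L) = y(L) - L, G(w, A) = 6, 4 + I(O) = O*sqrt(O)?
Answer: 225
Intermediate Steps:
I(O) = -4 + O**(3/2) (I(O) = -4 + O*sqrt(O) = -4 + O**(3/2))
P(U) = 3 + U (P(U) = U - (-4 + 1**(3/2)) = U - (-4 + 1) = U - 1*(-3) = U + 3 = 3 + U)
y(Z) = 11 (y(Z) = 6 + 5 = 11)
j(L) = 11 - L
f = 15 (f = (3 + 2)*(-2 + (11 - 1*6)) = 5*(-2 + (11 - 6)) = 5*(-2 + 5) = 5*3 = 15)
f**2 = 15**2 = 225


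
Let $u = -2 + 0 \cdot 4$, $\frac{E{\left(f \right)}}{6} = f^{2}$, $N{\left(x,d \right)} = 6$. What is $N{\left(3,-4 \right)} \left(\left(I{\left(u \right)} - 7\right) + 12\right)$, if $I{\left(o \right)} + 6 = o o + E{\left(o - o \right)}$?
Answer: $18$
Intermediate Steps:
$E{\left(f \right)} = 6 f^{2}$
$u = -2$ ($u = -2 + 0 = -2$)
$I{\left(o \right)} = -6 + o^{2}$ ($I{\left(o \right)} = -6 + \left(o o + 6 \left(o - o\right)^{2}\right) = -6 + \left(o^{2} + 6 \cdot 0^{2}\right) = -6 + \left(o^{2} + 6 \cdot 0\right) = -6 + \left(o^{2} + 0\right) = -6 + o^{2}$)
$N{\left(3,-4 \right)} \left(\left(I{\left(u \right)} - 7\right) + 12\right) = 6 \left(\left(\left(-6 + \left(-2\right)^{2}\right) - 7\right) + 12\right) = 6 \left(\left(\left(-6 + 4\right) - 7\right) + 12\right) = 6 \left(\left(-2 - 7\right) + 12\right) = 6 \left(-9 + 12\right) = 6 \cdot 3 = 18$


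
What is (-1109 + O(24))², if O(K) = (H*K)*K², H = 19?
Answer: 68406833209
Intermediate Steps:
O(K) = 19*K³ (O(K) = (19*K)*K² = 19*K³)
(-1109 + O(24))² = (-1109 + 19*24³)² = (-1109 + 19*13824)² = (-1109 + 262656)² = 261547² = 68406833209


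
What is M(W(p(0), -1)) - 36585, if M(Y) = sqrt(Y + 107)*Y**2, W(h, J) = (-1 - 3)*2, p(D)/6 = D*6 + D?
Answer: -36585 + 192*sqrt(11) ≈ -35948.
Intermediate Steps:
p(D) = 42*D (p(D) = 6*(D*6 + D) = 6*(6*D + D) = 6*(7*D) = 42*D)
W(h, J) = -8 (W(h, J) = -4*2 = -8)
M(Y) = Y**2*sqrt(107 + Y) (M(Y) = sqrt(107 + Y)*Y**2 = Y**2*sqrt(107 + Y))
M(W(p(0), -1)) - 36585 = (-8)**2*sqrt(107 - 8) - 36585 = 64*sqrt(99) - 36585 = 64*(3*sqrt(11)) - 36585 = 192*sqrt(11) - 36585 = -36585 + 192*sqrt(11)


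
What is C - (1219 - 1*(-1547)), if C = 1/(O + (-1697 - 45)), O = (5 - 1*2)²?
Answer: -4793479/1733 ≈ -2766.0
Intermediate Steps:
O = 9 (O = (5 - 2)² = 3² = 9)
C = -1/1733 (C = 1/(9 + (-1697 - 45)) = 1/(9 - 1742) = 1/(-1733) = -1/1733 ≈ -0.00057703)
C - (1219 - 1*(-1547)) = -1/1733 - (1219 - 1*(-1547)) = -1/1733 - (1219 + 1547) = -1/1733 - 1*2766 = -1/1733 - 2766 = -4793479/1733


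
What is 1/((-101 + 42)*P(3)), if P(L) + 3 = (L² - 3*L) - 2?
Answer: 1/295 ≈ 0.0033898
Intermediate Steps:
P(L) = -5 + L² - 3*L (P(L) = -3 + ((L² - 3*L) - 2) = -3 + (-2 + L² - 3*L) = -5 + L² - 3*L)
1/((-101 + 42)*P(3)) = 1/((-101 + 42)*(-5 + 3² - 3*3)) = 1/(-59*(-5 + 9 - 9)) = 1/(-59*(-5)) = 1/295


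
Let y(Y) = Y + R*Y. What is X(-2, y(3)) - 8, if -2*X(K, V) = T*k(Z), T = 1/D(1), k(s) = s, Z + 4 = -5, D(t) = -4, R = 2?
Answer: -73/8 ≈ -9.1250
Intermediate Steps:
Z = -9 (Z = -4 - 5 = -9)
T = -¼ (T = 1/(-4) = -¼ ≈ -0.25000)
y(Y) = 3*Y (y(Y) = Y + 2*Y = 3*Y)
X(K, V) = -9/8 (X(K, V) = -(-1)*(-9)/8 = -½*9/4 = -9/8)
X(-2, y(3)) - 8 = -9/8 - 8 = -73/8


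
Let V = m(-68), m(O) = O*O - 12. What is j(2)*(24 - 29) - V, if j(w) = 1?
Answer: -4617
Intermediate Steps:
m(O) = -12 + O² (m(O) = O² - 12 = -12 + O²)
V = 4612 (V = -12 + (-68)² = -12 + 4624 = 4612)
j(2)*(24 - 29) - V = 1*(24 - 29) - 1*4612 = 1*(-5) - 4612 = -5 - 4612 = -4617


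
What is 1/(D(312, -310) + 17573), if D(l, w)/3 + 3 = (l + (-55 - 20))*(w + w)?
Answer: -1/423256 ≈ -2.3626e-6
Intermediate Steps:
D(l, w) = -9 + 6*w*(-75 + l) (D(l, w) = -9 + 3*((l + (-55 - 20))*(w + w)) = -9 + 3*((l - 75)*(2*w)) = -9 + 3*((-75 + l)*(2*w)) = -9 + 3*(2*w*(-75 + l)) = -9 + 6*w*(-75 + l))
1/(D(312, -310) + 17573) = 1/((-9 - 450*(-310) + 6*312*(-310)) + 17573) = 1/((-9 + 139500 - 580320) + 17573) = 1/(-440829 + 17573) = 1/(-423256) = -1/423256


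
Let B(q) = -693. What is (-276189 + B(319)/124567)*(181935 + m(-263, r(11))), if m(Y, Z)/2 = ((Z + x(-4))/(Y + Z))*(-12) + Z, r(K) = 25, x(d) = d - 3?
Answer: -745068628636989936/14823473 ≈ -5.0263e+10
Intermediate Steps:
x(d) = -3 + d
m(Y, Z) = 2*Z - 24*(-7 + Z)/(Y + Z) (m(Y, Z) = 2*(((Z + (-3 - 4))/(Y + Z))*(-12) + Z) = 2*(((Z - 7)/(Y + Z))*(-12) + Z) = 2*(((-7 + Z)/(Y + Z))*(-12) + Z) = 2*(-12*(-7 + Z)/(Y + Z) + Z) = 2*(Z - 12*(-7 + Z)/(Y + Z)) = 2*Z - 24*(-7 + Z)/(Y + Z))
(-276189 + B(319)/124567)*(181935 + m(-263, r(11))) = (-276189 - 693/124567)*(181935 + 2*(84 + 25² - 12*25 - 263*25)/(-263 + 25)) = (-276189 - 693*1/124567)*(181935 + 2*(84 + 625 - 300 - 6575)/(-238)) = (-276189 - 693/124567)*(181935 + 2*(-1/238)*(-6166)) = -34404035856*(181935 + 6166/119)/124567 = -34404035856/124567*21656431/119 = -745068628636989936/14823473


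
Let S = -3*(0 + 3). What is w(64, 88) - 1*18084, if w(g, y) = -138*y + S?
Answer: -30237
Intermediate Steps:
S = -9 (S = -3*3 = -9)
w(g, y) = -9 - 138*y (w(g, y) = -138*y - 9 = -9 - 138*y)
w(64, 88) - 1*18084 = (-9 - 138*88) - 1*18084 = (-9 - 12144) - 18084 = -12153 - 18084 = -30237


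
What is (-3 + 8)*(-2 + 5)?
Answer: 15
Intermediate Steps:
(-3 + 8)*(-2 + 5) = 5*3 = 15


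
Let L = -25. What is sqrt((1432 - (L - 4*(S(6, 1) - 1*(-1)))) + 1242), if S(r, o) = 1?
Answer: sqrt(2707) ≈ 52.029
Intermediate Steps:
sqrt((1432 - (L - 4*(S(6, 1) - 1*(-1)))) + 1242) = sqrt((1432 - (-25 - 4*(1 - 1*(-1)))) + 1242) = sqrt((1432 - (-25 - 4*(1 + 1))) + 1242) = sqrt((1432 - (-25 - 4*2)) + 1242) = sqrt((1432 - (-25 - 8)) + 1242) = sqrt((1432 - 1*(-33)) + 1242) = sqrt((1432 + 33) + 1242) = sqrt(1465 + 1242) = sqrt(2707)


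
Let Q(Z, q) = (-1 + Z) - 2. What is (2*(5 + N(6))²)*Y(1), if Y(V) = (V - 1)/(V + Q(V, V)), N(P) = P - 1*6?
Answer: 0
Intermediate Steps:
Q(Z, q) = -3 + Z
N(P) = -6 + P (N(P) = P - 6 = -6 + P)
Y(V) = (-1 + V)/(-3 + 2*V) (Y(V) = (V - 1)/(V + (-3 + V)) = (-1 + V)/(-3 + 2*V))
(2*(5 + N(6))²)*Y(1) = (2*(5 + (-6 + 6))²)*((-1 + 1)/(-3 + 2*1)) = (2*(5 + 0)²)*(0/(-3 + 2)) = (2*5²)*(0/(-1)) = (2*25)*(-1*0) = 50*0 = 0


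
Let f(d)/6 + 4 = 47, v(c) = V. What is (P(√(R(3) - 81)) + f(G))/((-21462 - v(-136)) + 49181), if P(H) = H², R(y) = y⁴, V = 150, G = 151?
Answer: 258/27569 ≈ 0.0093583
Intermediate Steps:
v(c) = 150
f(d) = 258 (f(d) = -24 + 6*47 = -24 + 282 = 258)
(P(√(R(3) - 81)) + f(G))/((-21462 - v(-136)) + 49181) = ((√(3⁴ - 81))² + 258)/((-21462 - 1*150) + 49181) = ((√(81 - 81))² + 258)/((-21462 - 150) + 49181) = ((√0)² + 258)/(-21612 + 49181) = (0² + 258)/27569 = (0 + 258)*(1/27569) = 258*(1/27569) = 258/27569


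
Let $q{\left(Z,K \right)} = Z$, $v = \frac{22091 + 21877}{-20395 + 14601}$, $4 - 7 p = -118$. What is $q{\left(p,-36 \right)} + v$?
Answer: $\frac{199546}{20279} \approx 9.84$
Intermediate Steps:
$p = \frac{122}{7}$ ($p = \frac{4}{7} - - \frac{118}{7} = \frac{4}{7} + \frac{118}{7} = \frac{122}{7} \approx 17.429$)
$v = - \frac{21984}{2897}$ ($v = \frac{43968}{-5794} = 43968 \left(- \frac{1}{5794}\right) = - \frac{21984}{2897} \approx -7.5885$)
$q{\left(p,-36 \right)} + v = \frac{122}{7} - \frac{21984}{2897} = \frac{199546}{20279}$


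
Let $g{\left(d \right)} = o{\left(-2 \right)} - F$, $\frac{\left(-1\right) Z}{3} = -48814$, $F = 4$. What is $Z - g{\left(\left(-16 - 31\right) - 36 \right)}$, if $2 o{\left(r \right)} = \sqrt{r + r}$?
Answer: $146446 - i \approx 1.4645 \cdot 10^{5} - 1.0 i$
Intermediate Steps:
$o{\left(r \right)} = \frac{\sqrt{2} \sqrt{r}}{2}$ ($o{\left(r \right)} = \frac{\sqrt{r + r}}{2} = \frac{\sqrt{2 r}}{2} = \frac{\sqrt{2} \sqrt{r}}{2}$)
$Z = 146442$ ($Z = \left(-3\right) \left(-48814\right) = 146442$)
$g{\left(d \right)} = -4 + i$ ($g{\left(d \right)} = \frac{\sqrt{2} \sqrt{-2}}{2} - 4 = \frac{\sqrt{2} i \sqrt{2}}{2} - 4 = i - 4 = -4 + i$)
$Z - g{\left(\left(-16 - 31\right) - 36 \right)} = 146442 - \left(-4 + i\right) = 146442 + \left(4 - i\right) = 146446 - i$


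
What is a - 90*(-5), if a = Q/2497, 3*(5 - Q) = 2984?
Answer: 3367981/7491 ≈ 449.60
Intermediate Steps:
Q = -2969/3 (Q = 5 - ⅓*2984 = 5 - 2984/3 = -2969/3 ≈ -989.67)
a = -2969/7491 (a = -2969/3/2497 = -2969/3*1/2497 = -2969/7491 ≈ -0.39634)
a - 90*(-5) = -2969/7491 - 90*(-5) = -2969/7491 - 1*(-450) = -2969/7491 + 450 = 3367981/7491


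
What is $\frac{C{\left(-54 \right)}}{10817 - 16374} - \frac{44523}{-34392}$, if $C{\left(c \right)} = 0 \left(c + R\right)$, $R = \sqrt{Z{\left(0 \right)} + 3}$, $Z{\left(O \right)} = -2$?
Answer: $\frac{14841}{11464} \approx 1.2946$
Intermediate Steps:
$R = 1$ ($R = \sqrt{-2 + 3} = \sqrt{1} = 1$)
$C{\left(c \right)} = 0$ ($C{\left(c \right)} = 0 \left(c + 1\right) = 0 \left(1 + c\right) = 0$)
$\frac{C{\left(-54 \right)}}{10817 - 16374} - \frac{44523}{-34392} = \frac{0}{10817 - 16374} - \frac{44523}{-34392} = \frac{0}{-5557} - - \frac{14841}{11464} = 0 \left(- \frac{1}{5557}\right) + \frac{14841}{11464} = 0 + \frac{14841}{11464} = \frac{14841}{11464}$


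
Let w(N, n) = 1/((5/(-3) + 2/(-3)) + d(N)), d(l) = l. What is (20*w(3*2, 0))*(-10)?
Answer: -600/11 ≈ -54.545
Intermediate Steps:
w(N, n) = 1/(-7/3 + N) (w(N, n) = 1/((5/(-3) + 2/(-3)) + N) = 1/((5*(-⅓) + 2*(-⅓)) + N) = 1/((-5/3 - ⅔) + N) = 1/(-7/3 + N))
(20*w(3*2, 0))*(-10) = (20*(3/(-7 + 3*(3*2))))*(-10) = (20*(3/(-7 + 3*6)))*(-10) = (20*(3/(-7 + 18)))*(-10) = (20*(3/11))*(-10) = (60/11)*(-10) = -600/11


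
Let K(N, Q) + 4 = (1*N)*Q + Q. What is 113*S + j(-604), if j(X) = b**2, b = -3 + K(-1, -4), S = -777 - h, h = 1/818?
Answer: -71781249/818 ≈ -87752.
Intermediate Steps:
h = 1/818 ≈ 0.0012225
S = -635587/818 (S = -777 - 1*1/818 = -777 - 1/818 = -635587/818 ≈ -777.00)
K(N, Q) = -4 + Q + N*Q (K(N, Q) = -4 + ((1*N)*Q + Q) = -4 + (N*Q + Q) = -4 + (Q + N*Q) = -4 + Q + N*Q)
b = -7 (b = -3 + (-4 - 4 - 1*(-4)) = -3 + (-4 - 4 + 4) = -3 - 4 = -7)
j(X) = 49 (j(X) = (-7)**2 = 49)
113*S + j(-604) = 113*(-635587/818) + 49 = -71821331/818 + 49 = -71781249/818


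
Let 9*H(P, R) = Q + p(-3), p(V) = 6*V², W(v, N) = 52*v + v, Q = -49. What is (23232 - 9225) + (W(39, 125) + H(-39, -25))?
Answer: 144671/9 ≈ 16075.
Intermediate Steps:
W(v, N) = 53*v
H(P, R) = 5/9 (H(P, R) = (-49 + 6*(-3)²)/9 = (-49 + 6*9)/9 = (-49 + 54)/9 = (⅑)*5 = 5/9)
(23232 - 9225) + (W(39, 125) + H(-39, -25)) = (23232 - 9225) + (53*39 + 5/9) = 14007 + (2067 + 5/9) = 14007 + 18608/9 = 144671/9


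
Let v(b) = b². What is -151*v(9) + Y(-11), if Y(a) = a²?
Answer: -12110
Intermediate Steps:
-151*v(9) + Y(-11) = -151*9² + (-11)² = -151*81 + 121 = -12231 + 121 = -12110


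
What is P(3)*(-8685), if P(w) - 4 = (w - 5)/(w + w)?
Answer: -31845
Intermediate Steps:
P(w) = 4 + (-5 + w)/(2*w) (P(w) = 4 + (w - 5)/(w + w) = 4 + (-5 + w)/((2*w)) = 4 + (-5 + w)*(1/(2*w)) = 4 + (-5 + w)/(2*w))
P(3)*(-8685) = ((½)*(-5 + 9*3)/3)*(-8685) = ((½)*(⅓)*(-5 + 27))*(-8685) = ((½)*(⅓)*22)*(-8685) = (11/3)*(-8685) = -31845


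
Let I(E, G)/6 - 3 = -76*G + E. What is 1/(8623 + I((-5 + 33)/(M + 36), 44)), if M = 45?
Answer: -27/308365 ≈ -8.7559e-5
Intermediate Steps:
I(E, G) = 18 - 456*G + 6*E (I(E, G) = 18 + 6*(-76*G + E) = 18 + 6*(E - 76*G) = 18 + (-456*G + 6*E) = 18 - 456*G + 6*E)
1/(8623 + I((-5 + 33)/(M + 36), 44)) = 1/(8623 + (18 - 456*44 + 6*((-5 + 33)/(45 + 36)))) = 1/(8623 + (18 - 20064 + 6*(28/81))) = 1/(8623 + (18 - 20064 + 56/27)) = 1/(8623 - 541186/27) = 1/(-308365/27) = -27/308365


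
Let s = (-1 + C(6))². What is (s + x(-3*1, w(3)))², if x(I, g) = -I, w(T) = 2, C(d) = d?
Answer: 784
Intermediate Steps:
s = 25 (s = (-1 + 6)² = 5² = 25)
(s + x(-3*1, w(3)))² = (25 - (-3))² = (25 - 1*(-3))² = (25 + 3)² = 28² = 784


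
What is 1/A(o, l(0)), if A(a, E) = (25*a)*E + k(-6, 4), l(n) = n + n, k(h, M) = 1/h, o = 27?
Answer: -6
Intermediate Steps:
l(n) = 2*n
A(a, E) = -1/6 + 25*E*a (A(a, E) = (25*a)*E + 1/(-6) = 25*E*a - 1/6 = -1/6 + 25*E*a)
1/A(o, l(0)) = 1/(-1/6 + 25*(2*0)*27) = 1/(-1/6 + 25*0*27) = 1/(-1/6 + 0) = 1/(-1/6) = -6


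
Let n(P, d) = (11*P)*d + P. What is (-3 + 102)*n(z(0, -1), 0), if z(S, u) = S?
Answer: 0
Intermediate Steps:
n(P, d) = P + 11*P*d (n(P, d) = 11*P*d + P = P + 11*P*d)
(-3 + 102)*n(z(0, -1), 0) = (-3 + 102)*(0*(1 + 11*0)) = 99*(0*(1 + 0)) = 99*(0*1) = 99*0 = 0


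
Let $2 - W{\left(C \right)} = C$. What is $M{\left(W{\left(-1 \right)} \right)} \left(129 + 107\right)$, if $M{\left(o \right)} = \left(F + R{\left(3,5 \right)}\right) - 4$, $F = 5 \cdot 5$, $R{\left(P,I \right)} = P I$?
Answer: $8496$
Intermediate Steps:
$R{\left(P,I \right)} = I P$
$F = 25$
$W{\left(C \right)} = 2 - C$
$M{\left(o \right)} = 36$ ($M{\left(o \right)} = \left(25 + 5 \cdot 3\right) - 4 = \left(25 + 15\right) - 4 = 40 - 4 = 36$)
$M{\left(W{\left(-1 \right)} \right)} \left(129 + 107\right) = 36 \left(129 + 107\right) = 36 \cdot 236 = 8496$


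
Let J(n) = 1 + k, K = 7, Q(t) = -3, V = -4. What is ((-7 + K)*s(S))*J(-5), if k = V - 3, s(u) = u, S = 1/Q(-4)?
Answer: 0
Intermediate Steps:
S = -⅓ (S = 1/(-3) = 1*(-⅓) = -⅓ ≈ -0.33333)
k = -7 (k = -4 - 3 = -7)
J(n) = -6 (J(n) = 1 - 7 = -6)
((-7 + K)*s(S))*J(-5) = ((-7 + 7)*(-⅓))*(-6) = (0*(-⅓))*(-6) = 0*(-6) = 0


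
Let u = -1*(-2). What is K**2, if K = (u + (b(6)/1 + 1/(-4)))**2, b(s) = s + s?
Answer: 9150625/256 ≈ 35745.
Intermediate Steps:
b(s) = 2*s
u = 2
K = 3025/16 (K = (2 + ((2*6)/1 + 1/(-4)))**2 = (2 + (12*1 + 1*(-1/4)))**2 = (2 + (12 - 1/4))**2 = (2 + 47/4)**2 = (55/4)**2 = 3025/16 ≈ 189.06)
K**2 = (3025/16)**2 = 9150625/256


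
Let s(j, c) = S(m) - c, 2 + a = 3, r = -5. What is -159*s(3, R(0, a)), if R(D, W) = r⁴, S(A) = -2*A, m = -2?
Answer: 98739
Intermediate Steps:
a = 1 (a = -2 + 3 = 1)
R(D, W) = 625 (R(D, W) = (-5)⁴ = 625)
s(j, c) = 4 - c (s(j, c) = -2*(-2) - c = 4 - c)
-159*s(3, R(0, a)) = -159*(4 - 1*625) = -159*(4 - 625) = -159*(-621) = 98739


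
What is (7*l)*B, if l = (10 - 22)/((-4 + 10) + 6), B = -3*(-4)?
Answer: -84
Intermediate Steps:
B = 12
l = -1 (l = -12/(6 + 6) = -12/12 = -12*1/12 = -1)
(7*l)*B = (7*(-1))*12 = -7*12 = -84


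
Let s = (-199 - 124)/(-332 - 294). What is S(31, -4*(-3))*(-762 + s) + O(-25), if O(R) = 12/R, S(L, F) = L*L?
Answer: -11452460737/15650 ≈ -7.3179e+5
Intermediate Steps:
S(L, F) = L²
s = 323/626 (s = -323/(-626) = -323*(-1/626) = 323/626 ≈ 0.51597)
S(31, -4*(-3))*(-762 + s) + O(-25) = 31²*(-762 + 323/626) + 12/(-25) = 961*(-476689/626) + 12*(-1/25) = -458098129/626 - 12/25 = -11452460737/15650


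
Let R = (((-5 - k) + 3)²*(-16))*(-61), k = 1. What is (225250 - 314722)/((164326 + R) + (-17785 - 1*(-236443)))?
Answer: -11184/48971 ≈ -0.22838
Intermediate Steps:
R = 8784 (R = (((-5 - 1*1) + 3)²*(-16))*(-61) = (((-5 - 1) + 3)²*(-16))*(-61) = ((-6 + 3)²*(-16))*(-61) = ((-3)²*(-16))*(-61) = (9*(-16))*(-61) = -144*(-61) = 8784)
(225250 - 314722)/((164326 + R) + (-17785 - 1*(-236443))) = (225250 - 314722)/((164326 + 8784) + (-17785 - 1*(-236443))) = -89472/(173110 + (-17785 + 236443)) = -89472/(173110 + 218658) = -89472/391768 = -89472*1/391768 = -11184/48971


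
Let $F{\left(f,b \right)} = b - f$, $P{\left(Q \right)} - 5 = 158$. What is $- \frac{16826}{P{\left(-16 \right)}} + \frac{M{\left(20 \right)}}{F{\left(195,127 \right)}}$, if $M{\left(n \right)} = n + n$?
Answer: $- \frac{287672}{2771} \approx -103.82$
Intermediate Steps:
$M{\left(n \right)} = 2 n$
$P{\left(Q \right)} = 163$ ($P{\left(Q \right)} = 5 + 158 = 163$)
$- \frac{16826}{P{\left(-16 \right)}} + \frac{M{\left(20 \right)}}{F{\left(195,127 \right)}} = - \frac{16826}{163} + \frac{2 \cdot 20}{127 - 195} = \left(-16826\right) \frac{1}{163} + \frac{40}{127 - 195} = - \frac{16826}{163} + \frac{40}{-68} = - \frac{16826}{163} + 40 \left(- \frac{1}{68}\right) = - \frac{16826}{163} - \frac{10}{17} = - \frac{287672}{2771}$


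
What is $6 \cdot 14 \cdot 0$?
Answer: $0$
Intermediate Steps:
$6 \cdot 14 \cdot 0 = 84 \cdot 0 = 0$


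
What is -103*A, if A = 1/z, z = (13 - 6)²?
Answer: -103/49 ≈ -2.1020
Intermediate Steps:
z = 49 (z = 7² = 49)
A = 1/49 ≈ 0.020408
-103*A = -103*1/49 = -103/49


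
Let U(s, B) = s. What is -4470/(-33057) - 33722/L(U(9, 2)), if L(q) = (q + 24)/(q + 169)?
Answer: -22047224878/121209 ≈ -1.8189e+5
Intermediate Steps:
L(q) = (24 + q)/(169 + q)
-4470/(-33057) - 33722/L(U(9, 2)) = -4470/(-33057) - 33722*(169 + 9)/(24 + 9) = -4470*(-1/33057) - 33722/(33/178) = 1490/11019 - 33722/((1/178)*33) = 1490/11019 - 33722/33/178 = 1490/11019 - 33722*178/33 = 1490/11019 - 6002516/33 = -22047224878/121209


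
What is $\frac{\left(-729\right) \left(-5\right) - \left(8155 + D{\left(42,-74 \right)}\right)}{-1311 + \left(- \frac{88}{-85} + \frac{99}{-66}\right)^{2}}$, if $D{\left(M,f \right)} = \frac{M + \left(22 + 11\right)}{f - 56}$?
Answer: $\frac{1694190250}{492461567} \approx 3.4402$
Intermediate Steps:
$D{\left(M,f \right)} = \frac{33 + M}{-56 + f}$ ($D{\left(M,f \right)} = \frac{M + 33}{-56 + f} = \frac{33 + M}{-56 + f}$)
$\frac{\left(-729\right) \left(-5\right) - \left(8155 + D{\left(42,-74 \right)}\right)}{-1311 + \left(- \frac{88}{-85} + \frac{99}{-66}\right)^{2}} = \frac{\left(-729\right) \left(-5\right) - \left(8155 + \frac{33 + 42}{-56 - 74}\right)}{-1311 + \left(- \frac{88}{-85} + \frac{99}{-66}\right)^{2}} = \frac{3645 - \left(8155 + \frac{1}{-130} \cdot 75\right)}{-1311 + \left(\left(-88\right) \left(- \frac{1}{85}\right) + 99 \left(- \frac{1}{66}\right)\right)^{2}} = \frac{3645 - \left(8155 - \frac{15}{26}\right)}{-1311 + \left(\frac{88}{85} - \frac{3}{2}\right)^{2}} = \frac{3645 - \frac{212015}{26}}{-1311 + \left(- \frac{79}{170}\right)^{2}} = \frac{3645 + \left(-8155 + \frac{15}{26}\right)}{-1311 + \frac{6241}{28900}} = \frac{3645 - \frac{212015}{26}}{- \frac{37881659}{28900}} = \left(- \frac{117245}{26}\right) \left(- \frac{28900}{37881659}\right) = \frac{1694190250}{492461567}$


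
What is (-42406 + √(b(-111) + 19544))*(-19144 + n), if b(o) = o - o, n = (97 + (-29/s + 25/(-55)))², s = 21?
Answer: 3260965030310/7623 - 1076581390*√4886/53361 ≈ 4.2637e+8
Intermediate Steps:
n = 483252289/53361 (n = (97 + (-29/21 + 25/(-55)))² = (97 + (-29*1/21 + 25*(-1/55)))² = (97 + (-29/21 - 5/11))² = (97 - 424/231)² = (21983/231)² = 483252289/53361 ≈ 9056.3)
b(o) = 0
(-42406 + √(b(-111) + 19544))*(-19144 + n) = (-42406 + √(0 + 19544))*(-19144 + 483252289/53361) = (-42406 + √19544)*(-538290695/53361) = (-42406 + 2*√4886)*(-538290695/53361) = 3260965030310/7623 - 1076581390*√4886/53361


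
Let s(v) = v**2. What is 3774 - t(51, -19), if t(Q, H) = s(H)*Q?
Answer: -14637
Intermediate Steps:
t(Q, H) = Q*H**2 (t(Q, H) = H**2*Q = Q*H**2)
3774 - t(51, -19) = 3774 - 51*(-19)**2 = 3774 - 51*361 = 3774 - 1*18411 = 3774 - 18411 = -14637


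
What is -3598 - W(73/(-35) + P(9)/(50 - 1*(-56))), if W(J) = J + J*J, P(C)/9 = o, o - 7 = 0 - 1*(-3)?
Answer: -12381815016/3441025 ≈ -3598.3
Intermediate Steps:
o = 10 (o = 7 + (0 - 1*(-3)) = 7 + (0 + 3) = 7 + 3 = 10)
P(C) = 90 (P(C) = 9*10 = 90)
W(J) = J + J**2
-3598 - W(73/(-35) + P(9)/(50 - 1*(-56))) = -3598 - (73/(-35) + 90/(50 - 1*(-56)))*(1 + (73/(-35) + 90/(50 - 1*(-56)))) = -3598 - (73*(-1/35) + 90/(50 + 56))*(1 + (73*(-1/35) + 90/(50 + 56))) = -3598 - (-73/35 + 90/106)*(1 + (-73/35 + 90/106)) = -3598 - (-73/35 + 90*(1/106))*(1 + (-73/35 + 90*(1/106))) = -3598 - (-73/35 + 45/53)*(1 + (-73/35 + 45/53)) = -3598 - (-2294)*(1 - 2294/1855)/1855 = -3598 - (-2294)*(-439)/(1855*1855) = -3598 - 1*1007066/3441025 = -3598 - 1007066/3441025 = -12381815016/3441025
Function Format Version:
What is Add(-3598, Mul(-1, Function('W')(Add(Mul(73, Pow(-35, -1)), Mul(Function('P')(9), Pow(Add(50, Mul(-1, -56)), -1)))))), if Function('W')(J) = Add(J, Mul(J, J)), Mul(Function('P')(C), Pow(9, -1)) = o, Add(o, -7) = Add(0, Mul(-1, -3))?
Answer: Rational(-12381815016, 3441025) ≈ -3598.3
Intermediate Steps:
o = 10 (o = Add(7, Add(0, Mul(-1, -3))) = Add(7, Add(0, 3)) = Add(7, 3) = 10)
Function('P')(C) = 90 (Function('P')(C) = Mul(9, 10) = 90)
Function('W')(J) = Add(J, Pow(J, 2))
Add(-3598, Mul(-1, Function('W')(Add(Mul(73, Pow(-35, -1)), Mul(Function('P')(9), Pow(Add(50, Mul(-1, -56)), -1)))))) = Add(-3598, Mul(-1, Mul(Add(Mul(73, Pow(-35, -1)), Mul(90, Pow(Add(50, Mul(-1, -56)), -1))), Add(1, Add(Mul(73, Pow(-35, -1)), Mul(90, Pow(Add(50, Mul(-1, -56)), -1))))))) = Add(-3598, Mul(-1, Mul(Add(Mul(73, Rational(-1, 35)), Mul(90, Pow(Add(50, 56), -1))), Add(1, Add(Mul(73, Rational(-1, 35)), Mul(90, Pow(Add(50, 56), -1))))))) = Add(-3598, Mul(-1, Mul(Add(Rational(-73, 35), Mul(90, Pow(106, -1))), Add(1, Add(Rational(-73, 35), Mul(90, Pow(106, -1))))))) = Add(-3598, Mul(-1, Mul(Add(Rational(-73, 35), Mul(90, Rational(1, 106))), Add(1, Add(Rational(-73, 35), Mul(90, Rational(1, 106))))))) = Add(-3598, Mul(-1, Mul(Add(Rational(-73, 35), Rational(45, 53)), Add(1, Add(Rational(-73, 35), Rational(45, 53)))))) = Add(-3598, Mul(-1, Mul(Rational(-2294, 1855), Add(1, Rational(-2294, 1855))))) = Add(-3598, Mul(-1, Mul(Rational(-2294, 1855), Rational(-439, 1855)))) = Add(-3598, Mul(-1, Rational(1007066, 3441025))) = Add(-3598, Rational(-1007066, 3441025)) = Rational(-12381815016, 3441025)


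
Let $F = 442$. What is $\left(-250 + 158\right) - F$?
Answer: $-534$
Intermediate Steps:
$\left(-250 + 158\right) - F = \left(-250 + 158\right) - 442 = -92 - 442 = -534$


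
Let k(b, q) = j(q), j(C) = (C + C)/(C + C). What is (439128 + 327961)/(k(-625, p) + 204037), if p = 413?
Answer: 767089/204038 ≈ 3.7595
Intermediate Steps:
j(C) = 1 (j(C) = (2*C)/((2*C)) = (2*C)*(1/(2*C)) = 1)
k(b, q) = 1
(439128 + 327961)/(k(-625, p) + 204037) = (439128 + 327961)/(1 + 204037) = 767089/204038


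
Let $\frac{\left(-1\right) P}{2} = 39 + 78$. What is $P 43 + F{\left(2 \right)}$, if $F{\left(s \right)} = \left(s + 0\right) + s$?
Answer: $-10058$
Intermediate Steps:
$P = -234$ ($P = - 2 \left(39 + 78\right) = \left(-2\right) 117 = -234$)
$F{\left(s \right)} = 2 s$ ($F{\left(s \right)} = s + s = 2 s$)
$P 43 + F{\left(2 \right)} = \left(-234\right) 43 + 2 \cdot 2 = -10062 + 4 = -10058$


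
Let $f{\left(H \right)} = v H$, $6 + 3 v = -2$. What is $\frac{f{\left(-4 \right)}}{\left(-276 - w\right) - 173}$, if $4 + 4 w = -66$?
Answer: $- \frac{64}{2589} \approx -0.02472$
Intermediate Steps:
$v = - \frac{8}{3}$ ($v = -2 + \frac{1}{3} \left(-2\right) = -2 - \frac{2}{3} = - \frac{8}{3} \approx -2.6667$)
$w = - \frac{35}{2}$ ($w = -1 + \frac{1}{4} \left(-66\right) = -1 - \frac{33}{2} = - \frac{35}{2} \approx -17.5$)
$f{\left(H \right)} = - \frac{8 H}{3}$
$\frac{f{\left(-4 \right)}}{\left(-276 - w\right) - 173} = \frac{\left(- \frac{8}{3}\right) \left(-4\right)}{\left(-276 - - \frac{35}{2}\right) - 173} = \frac{1}{\left(-276 + \frac{35}{2}\right) - 173} \cdot \frac{32}{3} = \frac{1}{- \frac{517}{2} - 173} \cdot \frac{32}{3} = \frac{1}{- \frac{863}{2}} \cdot \frac{32}{3} = \left(- \frac{2}{863}\right) \frac{32}{3} = - \frac{64}{2589}$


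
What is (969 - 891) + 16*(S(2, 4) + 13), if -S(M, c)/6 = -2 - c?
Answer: 862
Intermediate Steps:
S(M, c) = 12 + 6*c (S(M, c) = -6*(-2 - c) = 12 + 6*c)
(969 - 891) + 16*(S(2, 4) + 13) = (969 - 891) + 16*((12 + 6*4) + 13) = 78 + 16*((12 + 24) + 13) = 78 + 16*(36 + 13) = 78 + 16*49 = 78 + 784 = 862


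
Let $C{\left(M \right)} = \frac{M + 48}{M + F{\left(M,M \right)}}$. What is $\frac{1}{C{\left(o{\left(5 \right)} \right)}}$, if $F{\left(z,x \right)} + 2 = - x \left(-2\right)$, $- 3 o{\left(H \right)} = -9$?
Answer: $\frac{7}{51} \approx 0.13725$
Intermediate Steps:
$o{\left(H \right)} = 3$ ($o{\left(H \right)} = \left(- \frac{1}{3}\right) \left(-9\right) = 3$)
$F{\left(z,x \right)} = -2 + 2 x$ ($F{\left(z,x \right)} = -2 + - x \left(-2\right) = -2 + 2 x$)
$C{\left(M \right)} = \frac{48 + M}{-2 + 3 M}$ ($C{\left(M \right)} = \frac{M + 48}{M + \left(-2 + 2 M\right)} = \frac{48 + M}{-2 + 3 M}$)
$\frac{1}{C{\left(o{\left(5 \right)} \right)}} = \frac{1}{\frac{1}{-2 + 3 \cdot 3} \left(48 + 3\right)} = \frac{1}{\frac{1}{-2 + 9} \cdot 51} = \frac{1}{\frac{1}{7} \cdot 51} = \frac{1}{\frac{51}{7}} = \frac{7}{51}$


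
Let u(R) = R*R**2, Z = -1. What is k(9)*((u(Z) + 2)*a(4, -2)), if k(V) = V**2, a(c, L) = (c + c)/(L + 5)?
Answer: 216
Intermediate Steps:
a(c, L) = 2*c/(5 + L) (a(c, L) = (2*c)/(5 + L) = 2*c/(5 + L))
u(R) = R**3
k(9)*((u(Z) + 2)*a(4, -2)) = 9**2*(((-1)**3 + 2)*(2*4/(5 - 2))) = 81*((-1 + 2)*(2*4/3)) = 81*(1*(2*4*(1/3))) = 81*(1*(8/3)) = 81*(8/3) = 216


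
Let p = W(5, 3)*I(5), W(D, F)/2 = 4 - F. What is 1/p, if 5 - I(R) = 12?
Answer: -1/14 ≈ -0.071429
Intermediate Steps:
W(D, F) = 8 - 2*F (W(D, F) = 2*(4 - F) = 8 - 2*F)
I(R) = -7 (I(R) = 5 - 1*12 = 5 - 12 = -7)
p = -14 (p = (8 - 2*3)*(-7) = (8 - 6)*(-7) = 2*(-7) = -14)
1/p = 1/(-14) = -1/14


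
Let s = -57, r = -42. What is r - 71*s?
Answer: 4005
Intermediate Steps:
r - 71*s = -42 - 71*(-57) = -42 + 4047 = 4005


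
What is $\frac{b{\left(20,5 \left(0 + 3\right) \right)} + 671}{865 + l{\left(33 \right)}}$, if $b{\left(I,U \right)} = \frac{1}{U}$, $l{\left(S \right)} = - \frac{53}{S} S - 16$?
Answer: $\frac{5033}{5970} \approx 0.84305$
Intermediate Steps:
$l{\left(S \right)} = -69$ ($l{\left(S \right)} = -53 - 16 = -69$)
$\frac{b{\left(20,5 \left(0 + 3\right) \right)} + 671}{865 + l{\left(33 \right)}} = \frac{\frac{1}{5 \left(0 + 3\right)} + 671}{865 - 69} = \frac{\frac{1}{5 \cdot 3} + 671}{796} = \left(\frac{1}{15} + 671\right) \frac{1}{796} = \frac{10066}{15} \cdot \frac{1}{796} = \frac{5033}{5970}$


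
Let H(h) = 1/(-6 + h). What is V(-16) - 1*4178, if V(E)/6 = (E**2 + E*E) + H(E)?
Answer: -12169/11 ≈ -1106.3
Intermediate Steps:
V(E) = 6/(-6 + E) + 12*E**2 (V(E) = 6*((E**2 + E*E) + 1/(-6 + E)) = 6*((E**2 + E**2) + 1/(-6 + E)) = 6*(2*E**2 + 1/(-6 + E)) = 6*(1/(-6 + E) + 2*E**2) = 6/(-6 + E) + 12*E**2)
V(-16) - 1*4178 = 6*(1 + 2*(-16)**2*(-6 - 16))/(-6 - 16) - 1*4178 = 6*(1 + 2*256*(-22))/(-22) - 4178 = 6*(-1/22)*(1 - 11264) - 4178 = 6*(-1/22)*(-11263) - 4178 = 33789/11 - 4178 = -12169/11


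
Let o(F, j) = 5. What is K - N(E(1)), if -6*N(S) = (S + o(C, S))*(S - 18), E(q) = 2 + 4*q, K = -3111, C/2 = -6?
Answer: -3133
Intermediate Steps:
C = -12 (C = 2*(-6) = -12)
N(S) = -(-18 + S)*(5 + S)/6 (N(S) = -(S + 5)*(S - 18)/6 = -(5 + S)*(-18 + S)/6 = -(-18 + S)*(5 + S)/6)
K - N(E(1)) = -3111 - (15 - (2 + 4*1)²/6 + 13*(2 + 4*1)/6) = -3111 - (15 - (2 + 4)²/6 + 13*(2 + 4)/6) = -3111 - (15 - ⅙*6² + (13/6)*6) = -3111 - (15 - ⅙*36 + 13) = -3111 - (15 - 6 + 13) = -3111 - 1*22 = -3111 - 22 = -3133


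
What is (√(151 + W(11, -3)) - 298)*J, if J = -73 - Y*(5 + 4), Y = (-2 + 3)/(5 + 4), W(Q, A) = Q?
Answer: 22052 - 666*√2 ≈ 21110.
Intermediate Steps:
Y = ⅑ (Y = 1/9 = 1*(⅑) = ⅑ ≈ 0.11111)
J = -74 (J = -73 - (5 + 4)/9 = -73 - 9/9 = -73 - 1*1 = -73 - 1 = -74)
(√(151 + W(11, -3)) - 298)*J = (√(151 + 11) - 298)*(-74) = (√162 - 298)*(-74) = (9*√2 - 298)*(-74) = (-298 + 9*√2)*(-74) = 22052 - 666*√2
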